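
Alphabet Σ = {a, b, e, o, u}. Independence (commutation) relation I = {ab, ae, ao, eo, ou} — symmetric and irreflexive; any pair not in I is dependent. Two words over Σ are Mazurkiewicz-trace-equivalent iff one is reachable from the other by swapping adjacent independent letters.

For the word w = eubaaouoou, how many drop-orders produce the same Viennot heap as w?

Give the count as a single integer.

65

piece 0:e — minimal
piece 1:u rests on {0:e}
piece 2:b rests on {1:u}
piece 3:a rests on {1:u}
piece 4:a rests on {3:a}
piece 5:o rests on {2:b}
piece 6:u rests on {2:b, 4:a}
piece 7:o rests on {5:o}
piece 8:o rests on {7:o}
piece 9:u rests on {6:u}
minimal pieces: {0:e}
ways to finish when only these pieces remain (= sum over removing one remaining piece with nothing left below it):
  1 left: {8}→1  {9}→1
  2 left: {6,9}→1  {7,8}→1  {8,9}→2
  3 left: {4,6,9}→1  {5,7,8}→1  {6,8,9}→3  {7,8,9}→3
  4 left: {3,4,6,9}→1  {4,6,8,9}→4  {5,7,8,9}→4  {6,7,8,9}→6
  5 left: {3,4,6,8,9}→5  {4,6,7,8,9}→10  {5,6,7,8,9}→10
  6 left: {2,5,6,7,8,9}→10  {3,4,6,7,8,9}→15  {4,5,6,7,8,9}→20
  7 left: {2,4,5,6,7,8,9}→30  {3,4,5,6,7,8,9}→35
  8 left: {2,3,4,5,6,7,8,9}→65
  placing 0:e first → 65 extensions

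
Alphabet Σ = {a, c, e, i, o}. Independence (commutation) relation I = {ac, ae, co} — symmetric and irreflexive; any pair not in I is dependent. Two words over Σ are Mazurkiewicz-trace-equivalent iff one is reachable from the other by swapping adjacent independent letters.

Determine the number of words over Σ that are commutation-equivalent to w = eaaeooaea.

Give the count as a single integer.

18

0(e) covers ∅
1(a) covers ∅
2(a) covers 1:a
3(e) covers 0:e
4(o) covers 2:a, 3:e
5(o) covers 4:o
6(a) covers 5:o
7(e) covers 5:o
8(a) covers 6:a
floor of heap: 0:e, 1:a
completions by unplaced set U, small U first (add the entries for U minus each lowest piece of U):
  |U|=1: {7}:1  {8}:1
  |U|=2: {6,8}:1  {7,8}:2
  |U|=3: {6,7,8}:3
  |U|=4: {5,6,7,8}:3
  |U|=5: {4,5,6,7,8}:3
  |U|=6: {2,4,5,6,7,8}:3  {3,4,5,6,7,8}:3
  |U|=7: {0,3,4,5,6,7,8}:3  {1,2,4,5,6,7,8}:3  {2,3,4,5,6,7,8}:6
  start at 0(e): 9
  start at 1(a): 9
sum over floor = 18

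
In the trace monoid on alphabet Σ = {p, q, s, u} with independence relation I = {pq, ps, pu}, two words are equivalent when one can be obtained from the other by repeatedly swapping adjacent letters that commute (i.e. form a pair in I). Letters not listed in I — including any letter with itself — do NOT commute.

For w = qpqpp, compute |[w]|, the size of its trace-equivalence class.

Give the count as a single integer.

drop 0:q onto floor
drop 1:p onto floor
drop 2:q onto {0:q}
drop 3:p onto {1:p}
drop 4:p onto {3:p}
ground layer = {0:q, 1:p}
drop-orders for the pieces not yet dropped (sum over which currently-grounded one goes next):
  1 to go: {2} 1  {4} 1
  2 to go: {0,2} 1  {2,4} 2  {3,4} 1
  3 to go: {0,2,4} 3  {1,3,4} 1  {2,3,4} 3
  if 0:q drops first: 4 orders
  if 1:p drops first: 6 orders
heap linearizations: 10

10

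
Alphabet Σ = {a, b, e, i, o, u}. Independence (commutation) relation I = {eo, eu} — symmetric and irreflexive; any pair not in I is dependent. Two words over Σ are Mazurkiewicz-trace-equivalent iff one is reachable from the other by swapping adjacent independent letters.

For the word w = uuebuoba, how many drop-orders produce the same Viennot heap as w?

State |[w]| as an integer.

drop 0:u onto floor
drop 1:u onto {0:u}
drop 2:e onto floor
drop 3:b onto {1:u, 2:e}
drop 4:u onto {3:b}
drop 5:o onto {4:u}
drop 6:b onto {5:o}
drop 7:a onto {6:b}
ground layer = {0:u, 2:e}
drop-orders for the pieces not yet dropped (sum over which currently-grounded one goes next):
  1 to go: {7} 1
  2 to go: {6,7} 1
  3 to go: {5,6,7} 1
  4 to go: {4,5,6,7} 1
  5 to go: {3,4,5,6,7} 1
  6 to go: {1,3,4,5,6,7} 1  {2,3,4,5,6,7} 1
  if 0:u drops first: 2 orders
  if 2:e drops first: 1 orders
heap linearizations: 3

3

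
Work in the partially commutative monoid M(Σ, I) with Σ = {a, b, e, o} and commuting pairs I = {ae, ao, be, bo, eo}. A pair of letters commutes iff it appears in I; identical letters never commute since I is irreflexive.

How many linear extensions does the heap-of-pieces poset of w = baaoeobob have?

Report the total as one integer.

504

piece 0:b — minimal
piece 1:a rests on {0:b}
piece 2:a rests on {1:a}
piece 3:o — minimal
piece 4:e — minimal
piece 5:o rests on {3:o}
piece 6:b rests on {2:a}
piece 7:o rests on {5:o}
piece 8:b rests on {6:b}
minimal pieces: {0:b, 3:o, 4:e}
ways to finish when only these pieces remain (= sum over removing one remaining piece with nothing left below it):
  1 left: {4}→1  {7}→1  {8}→1
  2 left: {4,7}→2  {4,8}→2  {5,7}→1  {6,8}→1  {7,8}→2
  3 left: {2,6,8}→1  {3,5,7}→1  {4,5,7}→3  {4,6,8}→3  {4,7,8}→6  {5,7,8}→3  {6,7,8}→3
  4 left: {1,2,6,8}→1  {2,4,6,8}→4  {2,6,7,8}→4  {3,4,5,7}→4  {3,5,7,8}→4  {4,5,7,8}→12  {4,6,7,8}→12  {5,6,7,8}→6
  5 left: {0,1,2,6,8}→1  {1,2,4,6,8}→5  {1,2,6,7,8}→5  {2,4,6,7,8}→20  {2,5,6,7,8}→10  {3,4,5,7,8}→20  {3,5,6,7,8}→10  {4,5,6,7,8}→30
  6 left: {0,1,2,4,6,8}→6  {0,1,2,6,7,8}→6  {1,2,4,6,7,8}→30  {1,2,5,6,7,8}→15  {2,3,5,6,7,8}→20  {2,4,5,6,7,8}→60  {3,4,5,6,7,8}→60
  7 left: {0,1,2,4,6,7,8}→42  {0,1,2,5,6,7,8}→21  {1,2,3,5,6,7,8}→35  {1,2,4,5,6,7,8}→105  {2,3,4,5,6,7,8}→140
  placing 0:b first → 280 extensions
  placing 3:o first → 168 extensions
  placing 4:e first → 56 extensions
total linear extensions = 504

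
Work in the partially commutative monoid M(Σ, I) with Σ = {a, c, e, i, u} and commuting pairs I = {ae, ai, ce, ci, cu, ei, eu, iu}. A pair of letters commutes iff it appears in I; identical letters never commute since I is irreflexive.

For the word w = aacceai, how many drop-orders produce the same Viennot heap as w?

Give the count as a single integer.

drop 0:a onto floor
drop 1:a onto {0:a}
drop 2:c onto {1:a}
drop 3:c onto {2:c}
drop 4:e onto floor
drop 5:a onto {3:c}
drop 6:i onto floor
ground layer = {0:a, 4:e, 6:i}
drop-orders for the pieces not yet dropped (sum over which currently-grounded one goes next):
  1 to go: {4} 1  {5} 1  {6} 1
  2 to go: {3,5} 1  {4,5} 2  {4,6} 2  {5,6} 2
  3 to go: {2,3,5} 1  {3,4,5} 3  {3,5,6} 3  {4,5,6} 6
  4 to go: {1,2,3,5} 1  {2,3,4,5} 4  {2,3,5,6} 4  {3,4,5,6} 12
  5 to go: {0,1,2,3,5} 1  {1,2,3,4,5} 5  {1,2,3,5,6} 5  {2,3,4,5,6} 20
  if 0:a drops first: 30 orders
  if 4:e drops first: 6 orders
  if 6:i drops first: 6 orders
heap linearizations: 42

42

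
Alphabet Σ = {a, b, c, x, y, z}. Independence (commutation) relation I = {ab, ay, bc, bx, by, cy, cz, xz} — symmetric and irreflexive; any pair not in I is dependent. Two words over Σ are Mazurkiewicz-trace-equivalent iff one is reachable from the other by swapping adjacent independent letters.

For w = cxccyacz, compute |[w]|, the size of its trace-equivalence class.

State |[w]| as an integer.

drop 0:c onto floor
drop 1:x onto {0:c}
drop 2:c onto {1:x}
drop 3:c onto {2:c}
drop 4:y onto {1:x}
drop 5:a onto {3:c}
drop 6:c onto {5:a}
drop 7:z onto {4:y, 5:a}
ground layer = {0:c}
drop-orders for the pieces not yet dropped (sum over which currently-grounded one goes next):
  1 to go: {6} 1  {7} 1
  2 to go: {4,7} 1  {6,7} 2
  3 to go: {4,6,7} 3  {5,6,7} 2
  4 to go: {3,5,6,7} 2  {4,5,6,7} 5
  5 to go: {2,3,5,6,7} 2  {3,4,5,6,7} 7
  6 to go: {2,3,4,5,6,7} 9
  if 0:c drops first: 9 orders

9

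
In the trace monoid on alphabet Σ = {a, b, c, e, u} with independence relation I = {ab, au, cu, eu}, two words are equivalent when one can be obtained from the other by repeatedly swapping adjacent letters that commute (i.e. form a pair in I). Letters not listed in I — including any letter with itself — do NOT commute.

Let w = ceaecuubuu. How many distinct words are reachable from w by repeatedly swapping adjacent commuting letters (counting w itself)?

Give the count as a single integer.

21

0(c) covers ∅
1(e) covers 0:c
2(a) covers 1:e
3(e) covers 2:a
4(c) covers 3:e
5(u) covers ∅
6(u) covers 5:u
7(b) covers 4:c, 6:u
8(u) covers 7:b
9(u) covers 8:u
floor of heap: 0:c, 5:u
completions by unplaced set U, small U first (add the entries for U minus each lowest piece of U):
  |U|=1: {9}:1
  |U|=2: {8,9}:1
  |U|=3: {7,8,9}:1
  |U|=4: {4,7,8,9}:1  {6,7,8,9}:1
  |U|=5: {3,4,7,8,9}:1  {4,6,7,8,9}:2  {5,6,7,8,9}:1
  |U|=6: {2,3,4,7,8,9}:1  {3,4,6,7,8,9}:3  {4,5,6,7,8,9}:3
  |U|=7: {1,2,3,4,7,8,9}:1  {2,3,4,6,7,8,9}:4  {3,4,5,6,7,8,9}:6
  |U|=8: {0,1,2,3,4,7,8,9}:1  {1,2,3,4,6,7,8,9}:5  {2,3,4,5,6,7,8,9}:10
  start at 0(c): 15
  start at 5(u): 6
sum over floor = 21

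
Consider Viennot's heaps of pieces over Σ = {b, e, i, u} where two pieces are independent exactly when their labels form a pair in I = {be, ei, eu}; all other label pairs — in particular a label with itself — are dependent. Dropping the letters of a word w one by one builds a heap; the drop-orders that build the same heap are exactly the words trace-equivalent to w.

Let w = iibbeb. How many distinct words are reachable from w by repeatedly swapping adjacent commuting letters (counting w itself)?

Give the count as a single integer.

6

piece 0:i — minimal
piece 1:i rests on {0:i}
piece 2:b rests on {1:i}
piece 3:b rests on {2:b}
piece 4:e — minimal
piece 5:b rests on {3:b}
minimal pieces: {0:i, 4:e}
ways to finish when only these pieces remain (= sum over removing one remaining piece with nothing left below it):
  1 left: {4}→1  {5}→1
  2 left: {3,5}→1  {4,5}→2
  3 left: {2,3,5}→1  {3,4,5}→3
  4 left: {1,2,3,5}→1  {2,3,4,5}→4
  placing 0:i first → 5 extensions
  placing 4:e first → 1 extensions
total linear extensions = 6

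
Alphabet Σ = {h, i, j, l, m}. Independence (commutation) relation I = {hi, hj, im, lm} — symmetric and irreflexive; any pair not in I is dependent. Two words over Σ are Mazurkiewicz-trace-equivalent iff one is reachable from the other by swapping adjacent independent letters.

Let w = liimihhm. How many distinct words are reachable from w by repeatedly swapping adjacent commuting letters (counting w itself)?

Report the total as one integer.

55

drop 0:l onto floor
drop 1:i onto {0:l}
drop 2:i onto {1:i}
drop 3:m onto floor
drop 4:i onto {2:i}
drop 5:h onto {0:l, 3:m}
drop 6:h onto {5:h}
drop 7:m onto {6:h}
ground layer = {0:l, 3:m}
drop-orders for the pieces not yet dropped (sum over which currently-grounded one goes next):
  1 to go: {4} 1  {7} 1
  2 to go: {2,4} 1  {4,7} 2  {6,7} 1
  3 to go: {1,2,4} 1  {2,4,7} 3  {4,6,7} 3  {5,6,7} 1
  4 to go: {1,2,4,7} 4  {2,4,6,7} 6  {3,5,6,7} 1  {4,5,6,7} 4
  5 to go: {1,2,4,6,7} 10  {2,4,5,6,7} 10  {3,4,5,6,7} 5
  6 to go: {1,2,4,5,6,7} 20  {2,3,4,5,6,7} 15
  if 0:l drops first: 35 orders
  if 3:m drops first: 20 orders
heap linearizations: 55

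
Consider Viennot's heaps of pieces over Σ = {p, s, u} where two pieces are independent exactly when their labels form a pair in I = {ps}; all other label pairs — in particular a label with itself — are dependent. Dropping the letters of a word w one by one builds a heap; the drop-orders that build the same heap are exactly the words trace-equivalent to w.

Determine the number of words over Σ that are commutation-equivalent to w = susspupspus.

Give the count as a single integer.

9

drop 0:s onto floor
drop 1:u onto {0:s}
drop 2:s onto {1:u}
drop 3:s onto {2:s}
drop 4:p onto {1:u}
drop 5:u onto {3:s, 4:p}
drop 6:p onto {5:u}
drop 7:s onto {5:u}
drop 8:p onto {6:p}
drop 9:u onto {7:s, 8:p}
drop 10:s onto {9:u}
ground layer = {0:s}
drop-orders for the pieces not yet dropped (sum over which currently-grounded one goes next):
  1 to go: {10} 1
  2 to go: {9,10} 1
  3 to go: {7,9,10} 1  {8,9,10} 1
  4 to go: {6,8,9,10} 1  {7,8,9,10} 2
  5 to go: {6,7,8,9,10} 3
  6 to go: {5,6,7,8,9,10} 3
  7 to go: {3,5,6,7,8,9,10} 3  {4,5,6,7,8,9,10} 3
  8 to go: {2,3,5,6,7,8,9,10} 3  {3,4,5,6,7,8,9,10} 6
  9 to go: {2,3,4,5,6,7,8,9,10} 9
  if 0:s drops first: 9 orders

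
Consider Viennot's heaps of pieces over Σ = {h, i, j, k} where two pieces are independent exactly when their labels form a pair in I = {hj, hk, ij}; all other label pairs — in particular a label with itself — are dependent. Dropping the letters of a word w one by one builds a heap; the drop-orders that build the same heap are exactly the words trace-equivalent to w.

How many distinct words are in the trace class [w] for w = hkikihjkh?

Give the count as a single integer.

18

#0=h has no predecessor
#1=k has no predecessor
#2=i depends on [0:h, 1:k]
#3=k depends on [2:i]
#4=i depends on [3:k]
#5=h depends on [4:i]
#6=j depends on [3:k]
#7=k depends on [4:i, 6:j]
#8=h depends on [5:h]
sources: [0:h, 1:k]
N(rest) = Σ N(rest − s) over sources s of rest; N(one piece) = 1:
  size 1 → [7]=1  [8]=1
  size 2 → [5,8]=1  [6,7]=1  [7,8]=2
  size 3 → [5,7,8]=3  [6,7,8]=3
  size 4 → [4,5,7,8]=3  [5,6,7,8]=6
  size 5 → [4,5,6,7,8]=9
  size 6 → [3,4,5,6,7,8]=9
  size 7 → [2,3,4,5,6,7,8]=9
  first=0(h) contributes 9
  first=1(k) contributes 9
|[w]| = 18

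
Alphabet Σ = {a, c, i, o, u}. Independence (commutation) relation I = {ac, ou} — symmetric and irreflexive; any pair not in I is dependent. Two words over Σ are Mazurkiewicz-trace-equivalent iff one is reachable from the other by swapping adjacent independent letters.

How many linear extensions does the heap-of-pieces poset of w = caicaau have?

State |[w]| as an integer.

piece 0:c — minimal
piece 1:a — minimal
piece 2:i rests on {0:c, 1:a}
piece 3:c rests on {2:i}
piece 4:a rests on {2:i}
piece 5:a rests on {4:a}
piece 6:u rests on {3:c, 5:a}
minimal pieces: {0:c, 1:a}
ways to finish when only these pieces remain (= sum over removing one remaining piece with nothing left below it):
  1 left: {6}→1
  2 left: {3,6}→1  {5,6}→1
  3 left: {3,5,6}→2  {4,5,6}→1
  4 left: {3,4,5,6}→3
  5 left: {2,3,4,5,6}→3
  placing 0:c first → 3 extensions
  placing 1:a first → 3 extensions
total linear extensions = 6

6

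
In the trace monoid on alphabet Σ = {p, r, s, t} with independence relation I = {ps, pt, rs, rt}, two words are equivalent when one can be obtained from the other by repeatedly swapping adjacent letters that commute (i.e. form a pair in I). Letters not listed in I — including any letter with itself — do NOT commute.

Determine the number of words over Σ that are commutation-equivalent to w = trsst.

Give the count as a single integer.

#0=t has no predecessor
#1=r has no predecessor
#2=s depends on [0:t]
#3=s depends on [2:s]
#4=t depends on [3:s]
sources: [0:t, 1:r]
N(rest) = Σ N(rest − s) over sources s of rest; N(one piece) = 1:
  size 1 → [1]=1  [4]=1
  size 2 → [1,4]=2  [3,4]=1
  size 3 → [1,3,4]=3  [2,3,4]=1
  first=0(t) contributes 4
  first=1(r) contributes 1
|[w]| = 5

5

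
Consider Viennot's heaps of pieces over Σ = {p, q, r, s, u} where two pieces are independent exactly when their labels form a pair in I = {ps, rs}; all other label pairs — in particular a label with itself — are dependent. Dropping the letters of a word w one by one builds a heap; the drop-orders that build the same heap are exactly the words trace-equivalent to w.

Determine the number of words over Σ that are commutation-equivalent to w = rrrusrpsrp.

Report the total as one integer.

piece 0:r — minimal
piece 1:r rests on {0:r}
piece 2:r rests on {1:r}
piece 3:u rests on {2:r}
piece 4:s rests on {3:u}
piece 5:r rests on {3:u}
piece 6:p rests on {5:r}
piece 7:s rests on {4:s}
piece 8:r rests on {6:p}
piece 9:p rests on {8:r}
minimal pieces: {0:r}
ways to finish when only these pieces remain (= sum over removing one remaining piece with nothing left below it):
  1 left: {7}→1  {9}→1
  2 left: {4,7}→1  {7,9}→2  {8,9}→1
  3 left: {4,7,9}→3  {6,8,9}→1  {7,8,9}→3
  4 left: {4,7,8,9}→6  {5,6,8,9}→1  {6,7,8,9}→4
  5 left: {4,6,7,8,9}→10  {5,6,7,8,9}→5
  6 left: {4,5,6,7,8,9}→15
  7 left: {3,4,5,6,7,8,9}→15
  8 left: {2,3,4,5,6,7,8,9}→15
  placing 0:r first → 15 extensions

15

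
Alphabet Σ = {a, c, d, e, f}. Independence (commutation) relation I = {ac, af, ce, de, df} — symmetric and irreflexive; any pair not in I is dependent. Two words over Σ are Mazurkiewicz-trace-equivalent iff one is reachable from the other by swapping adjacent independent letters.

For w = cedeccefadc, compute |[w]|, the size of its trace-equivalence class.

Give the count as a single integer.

drop 0:c onto floor
drop 1:e onto floor
drop 2:d onto {0:c}
drop 3:e onto {1:e}
drop 4:c onto {2:d}
drop 5:c onto {4:c}
drop 6:e onto {3:e}
drop 7:f onto {5:c, 6:e}
drop 8:a onto {2:d, 6:e}
drop 9:d onto {5:c, 8:a}
drop 10:c onto {7:f, 9:d}
ground layer = {0:c, 1:e}
drop-orders for the pieces not yet dropped (sum over which currently-grounded one goes next):
  1 to go: {10} 1
  2 to go: {7,10} 1  {9,10} 1
  3 to go: {7,9,10} 2  {8,9,10} 1
  4 to go: {5,7,9,10} 2  {7,8,9,10} 3
  5 to go: {4,5,7,9,10} 2  {5,7,8,9,10} 5  {6,7,8,9,10} 3
  6 to go: {3,6,7,8,9,10} 3  {4,5,7,8,9,10} 7  {5,6,7,8,9,10} 8
  7 to go: {1,3,6,7,8,9,10} 3  {2,4,5,7,8,9,10} 7  {3,5,6,7,8,9,10} 11  {4,5,6,7,8,9,10} 15
  8 to go: {0,2,4,5,7,8,9,10} 7  {1,3,5,6,7,8,9,10} 14  {2,4,5,6,7,8,9,10} 22  {3,4,5,6,7,8,9,10} 26
  9 to go: {0,2,4,5,6,7,8,9,10} 29  {1,3,4,5,6,7,8,9,10} 40  {2,3,4,5,6,7,8,9,10} 48
  if 0:c drops first: 88 orders
  if 1:e drops first: 77 orders
heap linearizations: 165

165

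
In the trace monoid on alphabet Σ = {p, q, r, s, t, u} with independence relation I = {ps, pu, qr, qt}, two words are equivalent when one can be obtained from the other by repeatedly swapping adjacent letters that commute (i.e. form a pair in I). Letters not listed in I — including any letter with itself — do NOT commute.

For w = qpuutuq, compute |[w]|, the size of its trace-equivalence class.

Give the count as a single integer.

3

0(q) covers ∅
1(p) covers 0:q
2(u) covers 0:q
3(u) covers 2:u
4(t) covers 1:p, 3:u
5(u) covers 4:t
6(q) covers 5:u
floor of heap: 0:q
completions by unplaced set U, small U first (add the entries for U minus each lowest piece of U):
  |U|=1: {6}:1
  |U|=2: {5,6}:1
  |U|=3: {4,5,6}:1
  |U|=4: {1,4,5,6}:1  {3,4,5,6}:1
  |U|=5: {1,3,4,5,6}:2  {2,3,4,5,6}:1
  start at 0(q): 3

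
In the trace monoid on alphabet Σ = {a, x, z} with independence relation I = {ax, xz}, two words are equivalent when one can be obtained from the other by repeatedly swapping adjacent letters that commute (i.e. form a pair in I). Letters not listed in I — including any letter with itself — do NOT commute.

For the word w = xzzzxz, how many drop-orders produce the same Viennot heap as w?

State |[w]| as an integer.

15

#0=x has no predecessor
#1=z has no predecessor
#2=z depends on [1:z]
#3=z depends on [2:z]
#4=x depends on [0:x]
#5=z depends on [3:z]
sources: [0:x, 1:z]
N(rest) = Σ N(rest − s) over sources s of rest; N(one piece) = 1:
  size 1 → [4]=1  [5]=1
  size 2 → [0,4]=1  [3,5]=1  [4,5]=2
  size 3 → [0,4,5]=3  [2,3,5]=1  [3,4,5]=3
  size 4 → [0,3,4,5]=6  [1,2,3,5]=1  [2,3,4,5]=4
  first=0(x) contributes 5
  first=1(z) contributes 10
|[w]| = 15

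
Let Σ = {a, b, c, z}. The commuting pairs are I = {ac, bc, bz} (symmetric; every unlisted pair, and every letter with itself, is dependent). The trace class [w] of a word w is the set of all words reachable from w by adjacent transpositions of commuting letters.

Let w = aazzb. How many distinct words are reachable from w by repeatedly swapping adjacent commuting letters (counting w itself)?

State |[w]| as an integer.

3

piece 0:a — minimal
piece 1:a rests on {0:a}
piece 2:z rests on {1:a}
piece 3:z rests on {2:z}
piece 4:b rests on {1:a}
minimal pieces: {0:a}
ways to finish when only these pieces remain (= sum over removing one remaining piece with nothing left below it):
  1 left: {3}→1  {4}→1
  2 left: {2,3}→1  {3,4}→2
  3 left: {2,3,4}→3
  placing 0:a first → 3 extensions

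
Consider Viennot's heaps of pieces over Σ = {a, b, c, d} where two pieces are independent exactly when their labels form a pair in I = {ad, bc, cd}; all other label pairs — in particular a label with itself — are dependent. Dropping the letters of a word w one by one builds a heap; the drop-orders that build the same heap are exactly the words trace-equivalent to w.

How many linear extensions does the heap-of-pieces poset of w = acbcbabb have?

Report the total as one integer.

6

drop 0:a onto floor
drop 1:c onto {0:a}
drop 2:b onto {0:a}
drop 3:c onto {1:c}
drop 4:b onto {2:b}
drop 5:a onto {3:c, 4:b}
drop 6:b onto {5:a}
drop 7:b onto {6:b}
ground layer = {0:a}
drop-orders for the pieces not yet dropped (sum over which currently-grounded one goes next):
  1 to go: {7} 1
  2 to go: {6,7} 1
  3 to go: {5,6,7} 1
  4 to go: {3,5,6,7} 1  {4,5,6,7} 1
  5 to go: {1,3,5,6,7} 1  {2,4,5,6,7} 1  {3,4,5,6,7} 2
  6 to go: {1,3,4,5,6,7} 3  {2,3,4,5,6,7} 3
  if 0:a drops first: 6 orders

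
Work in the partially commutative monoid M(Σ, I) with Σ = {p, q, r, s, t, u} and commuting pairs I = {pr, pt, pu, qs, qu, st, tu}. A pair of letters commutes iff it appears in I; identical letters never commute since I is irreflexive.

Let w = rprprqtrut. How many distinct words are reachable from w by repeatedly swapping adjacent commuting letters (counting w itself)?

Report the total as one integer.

piece 0:r — minimal
piece 1:p — minimal
piece 2:r rests on {0:r}
piece 3:p rests on {1:p}
piece 4:r rests on {2:r}
piece 5:q rests on {3:p, 4:r}
piece 6:t rests on {5:q}
piece 7:r rests on {6:t}
piece 8:u rests on {7:r}
piece 9:t rests on {7:r}
minimal pieces: {0:r, 1:p}
ways to finish when only these pieces remain (= sum over removing one remaining piece with nothing left below it):
  1 left: {8}→1  {9}→1
  2 left: {8,9}→2
  3 left: {7,8,9}→2
  4 left: {6,7,8,9}→2
  5 left: {5,6,7,8,9}→2
  6 left: {3,5,6,7,8,9}→2  {4,5,6,7,8,9}→2
  7 left: {1,3,5,6,7,8,9}→2  {2,4,5,6,7,8,9}→2  {3,4,5,6,7,8,9}→4
  8 left: {0,2,4,5,6,7,8,9}→2  {1,3,4,5,6,7,8,9}→6  {2,3,4,5,6,7,8,9}→6
  placing 0:r first → 12 extensions
  placing 1:p first → 8 extensions
total linear extensions = 20

20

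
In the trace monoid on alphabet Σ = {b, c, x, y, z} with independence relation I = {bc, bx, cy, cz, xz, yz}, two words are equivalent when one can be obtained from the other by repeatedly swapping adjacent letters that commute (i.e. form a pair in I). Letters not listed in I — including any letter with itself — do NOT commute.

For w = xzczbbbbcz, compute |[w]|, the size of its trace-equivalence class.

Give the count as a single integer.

drop 0:x onto floor
drop 1:z onto floor
drop 2:c onto {0:x}
drop 3:z onto {1:z}
drop 4:b onto {3:z}
drop 5:b onto {4:b}
drop 6:b onto {5:b}
drop 7:b onto {6:b}
drop 8:c onto {2:c}
drop 9:z onto {7:b}
ground layer = {0:x, 1:z}
drop-orders for the pieces not yet dropped (sum over which currently-grounded one goes next):
  1 to go: {8} 1  {9} 1
  2 to go: {2,8} 1  {7,9} 1  {8,9} 2
  3 to go: {0,2,8} 1  {2,8,9} 3  {6,7,9} 1  {7,8,9} 3
  4 to go: {0,2,8,9} 4  {2,7,8,9} 6  {5,6,7,9} 1  {6,7,8,9} 4
  5 to go: {0,2,7,8,9} 10  {2,6,7,8,9} 10  {4,5,6,7,9} 1  {5,6,7,8,9} 5
  6 to go: {0,2,6,7,8,9} 20  {2,5,6,7,8,9} 15  {3,4,5,6,7,9} 1  {4,5,6,7,8,9} 6
  7 to go: {0,2,5,6,7,8,9} 35  {1,3,4,5,6,7,9} 1  {2,4,5,6,7,8,9} 21  {3,4,5,6,7,8,9} 7
  8 to go: {0,2,4,5,6,7,8,9} 56  {1,3,4,5,6,7,8,9} 8  {2,3,4,5,6,7,8,9} 28
  if 0:x drops first: 36 orders
  if 1:z drops first: 84 orders
heap linearizations: 120

120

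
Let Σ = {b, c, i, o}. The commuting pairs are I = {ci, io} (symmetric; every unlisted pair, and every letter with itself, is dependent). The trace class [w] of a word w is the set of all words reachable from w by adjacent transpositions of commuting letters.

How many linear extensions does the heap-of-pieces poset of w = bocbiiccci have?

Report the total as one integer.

drop 0:b onto floor
drop 1:o onto {0:b}
drop 2:c onto {1:o}
drop 3:b onto {2:c}
drop 4:i onto {3:b}
drop 5:i onto {4:i}
drop 6:c onto {3:b}
drop 7:c onto {6:c}
drop 8:c onto {7:c}
drop 9:i onto {5:i}
ground layer = {0:b}
drop-orders for the pieces not yet dropped (sum over which currently-grounded one goes next):
  1 to go: {8} 1  {9} 1
  2 to go: {5,9} 1  {7,8} 1  {8,9} 2
  3 to go: {4,5,9} 1  {5,8,9} 3  {6,7,8} 1  {7,8,9} 3
  4 to go: {4,5,8,9} 4  {5,7,8,9} 6  {6,7,8,9} 4
  5 to go: {4,5,7,8,9} 10  {5,6,7,8,9} 10
  6 to go: {4,5,6,7,8,9} 20
  7 to go: {3,4,5,6,7,8,9} 20
  8 to go: {2,3,4,5,6,7,8,9} 20
  if 0:b drops first: 20 orders

20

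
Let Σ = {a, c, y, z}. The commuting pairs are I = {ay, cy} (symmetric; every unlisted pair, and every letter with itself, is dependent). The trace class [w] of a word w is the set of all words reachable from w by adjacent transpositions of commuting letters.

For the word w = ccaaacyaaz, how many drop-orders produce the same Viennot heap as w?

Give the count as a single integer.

piece 0:c — minimal
piece 1:c rests on {0:c}
piece 2:a rests on {1:c}
piece 3:a rests on {2:a}
piece 4:a rests on {3:a}
piece 5:c rests on {4:a}
piece 6:y — minimal
piece 7:a rests on {5:c}
piece 8:a rests on {7:a}
piece 9:z rests on {6:y, 8:a}
minimal pieces: {0:c, 6:y}
ways to finish when only these pieces remain (= sum over removing one remaining piece with nothing left below it):
  1 left: {9}→1
  2 left: {6,9}→1  {8,9}→1
  3 left: {6,8,9}→2  {7,8,9}→1
  4 left: {5,7,8,9}→1  {6,7,8,9}→3
  5 left: {4,5,7,8,9}→1  {5,6,7,8,9}→4
  6 left: {3,4,5,7,8,9}→1  {4,5,6,7,8,9}→5
  7 left: {2,3,4,5,7,8,9}→1  {3,4,5,6,7,8,9}→6
  8 left: {1,2,3,4,5,7,8,9}→1  {2,3,4,5,6,7,8,9}→7
  placing 0:c first → 8 extensions
  placing 6:y first → 1 extensions
total linear extensions = 9

9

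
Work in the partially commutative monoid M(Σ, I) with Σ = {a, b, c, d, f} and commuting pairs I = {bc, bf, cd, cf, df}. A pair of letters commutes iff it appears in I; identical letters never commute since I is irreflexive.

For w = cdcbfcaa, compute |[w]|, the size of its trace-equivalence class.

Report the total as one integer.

drop 0:c onto floor
drop 1:d onto floor
drop 2:c onto {0:c}
drop 3:b onto {1:d}
drop 4:f onto floor
drop 5:c onto {2:c}
drop 6:a onto {3:b, 4:f, 5:c}
drop 7:a onto {6:a}
ground layer = {0:c, 1:d, 4:f}
drop-orders for the pieces not yet dropped (sum over which currently-grounded one goes next):
  1 to go: {7} 1
  2 to go: {6,7} 1
  3 to go: {3,6,7} 1  {4,6,7} 1  {5,6,7} 1
  4 to go: {1,3,6,7} 1  {2,5,6,7} 1  {3,4,6,7} 2  {3,5,6,7} 2  {4,5,6,7} 2
  5 to go: {0,2,5,6,7} 1  {1,3,4,6,7} 3  {1,3,5,6,7} 3  {2,3,5,6,7} 3  {2,4,5,6,7} 3  {3,4,5,6,7} 6
  6 to go: {0,2,3,5,6,7} 4  {0,2,4,5,6,7} 4  {1,2,3,5,6,7} 6  {1,3,4,5,6,7} 12  {2,3,4,5,6,7} 12
  if 0:c drops first: 30 orders
  if 1:d drops first: 20 orders
  if 4:f drops first: 10 orders
heap linearizations: 60

60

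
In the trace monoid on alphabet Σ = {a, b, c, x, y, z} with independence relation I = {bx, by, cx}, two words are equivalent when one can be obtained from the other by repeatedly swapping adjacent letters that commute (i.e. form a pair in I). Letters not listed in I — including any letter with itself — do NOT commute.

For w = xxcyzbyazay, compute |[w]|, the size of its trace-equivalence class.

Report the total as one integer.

piece 0:x — minimal
piece 1:x rests on {0:x}
piece 2:c — minimal
piece 3:y rests on {1:x, 2:c}
piece 4:z rests on {3:y}
piece 5:b rests on {4:z}
piece 6:y rests on {4:z}
piece 7:a rests on {5:b, 6:y}
piece 8:z rests on {7:a}
piece 9:a rests on {8:z}
piece 10:y rests on {9:a}
minimal pieces: {0:x, 2:c}
ways to finish when only these pieces remain (= sum over removing one remaining piece with nothing left below it):
  1 left: {10}→1
  2 left: {9,10}→1
  3 left: {8,9,10}→1
  4 left: {7,8,9,10}→1
  5 left: {5,7,8,9,10}→1  {6,7,8,9,10}→1
  6 left: {5,6,7,8,9,10}→2
  7 left: {4,5,6,7,8,9,10}→2
  8 left: {3,4,5,6,7,8,9,10}→2
  9 left: {1,3,4,5,6,7,8,9,10}→2  {2,3,4,5,6,7,8,9,10}→2
  placing 0:x first → 4 extensions
  placing 2:c first → 2 extensions
total linear extensions = 6

6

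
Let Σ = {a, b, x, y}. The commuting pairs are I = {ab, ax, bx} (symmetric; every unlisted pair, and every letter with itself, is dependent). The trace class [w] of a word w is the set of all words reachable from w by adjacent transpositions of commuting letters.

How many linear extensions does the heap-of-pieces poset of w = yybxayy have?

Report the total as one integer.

6

drop 0:y onto floor
drop 1:y onto {0:y}
drop 2:b onto {1:y}
drop 3:x onto {1:y}
drop 4:a onto {1:y}
drop 5:y onto {2:b, 3:x, 4:a}
drop 6:y onto {5:y}
ground layer = {0:y}
drop-orders for the pieces not yet dropped (sum over which currently-grounded one goes next):
  1 to go: {6} 1
  2 to go: {5,6} 1
  3 to go: {2,5,6} 1  {3,5,6} 1  {4,5,6} 1
  4 to go: {2,3,5,6} 2  {2,4,5,6} 2  {3,4,5,6} 2
  5 to go: {2,3,4,5,6} 6
  if 0:y drops first: 6 orders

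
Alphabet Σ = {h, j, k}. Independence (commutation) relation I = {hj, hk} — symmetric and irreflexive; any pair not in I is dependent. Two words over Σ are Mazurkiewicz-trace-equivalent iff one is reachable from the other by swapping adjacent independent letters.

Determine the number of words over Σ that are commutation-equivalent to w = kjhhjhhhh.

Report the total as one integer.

84

#0=k has no predecessor
#1=j depends on [0:k]
#2=h has no predecessor
#3=h depends on [2:h]
#4=j depends on [1:j]
#5=h depends on [3:h]
#6=h depends on [5:h]
#7=h depends on [6:h]
#8=h depends on [7:h]
sources: [0:k, 2:h]
N(rest) = Σ N(rest − s) over sources s of rest; N(one piece) = 1:
  size 1 → [4]=1  [8]=1
  size 2 → [1,4]=1  [4,8]=2  [7,8]=1
  size 3 → [0,1,4]=1  [1,4,8]=3  [4,7,8]=3  [6,7,8]=1
  size 4 → [0,1,4,8]=4  [1,4,7,8]=6  [4,6,7,8]=4  [5,6,7,8]=1
  size 5 → [0,1,4,7,8]=10  [1,4,6,7,8]=10  [3,5,6,7,8]=1  [4,5,6,7,8]=5
  size 6 → [0,1,4,6,7,8]=20  [1,4,5,6,7,8]=15  [2,3,5,6,7,8]=1  [3,4,5,6,7,8]=6
  size 7 → [0,1,4,5,6,7,8]=35  [1,3,4,5,6,7,8]=21  [2,3,4,5,6,7,8]=7
  first=0(k) contributes 28
  first=2(h) contributes 56
|[w]| = 84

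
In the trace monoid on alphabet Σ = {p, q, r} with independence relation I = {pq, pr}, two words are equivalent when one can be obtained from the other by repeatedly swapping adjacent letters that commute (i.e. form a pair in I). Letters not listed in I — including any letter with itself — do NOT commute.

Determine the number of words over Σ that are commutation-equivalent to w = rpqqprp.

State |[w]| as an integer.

#0=r has no predecessor
#1=p has no predecessor
#2=q depends on [0:r]
#3=q depends on [2:q]
#4=p depends on [1:p]
#5=r depends on [3:q]
#6=p depends on [4:p]
sources: [0:r, 1:p]
N(rest) = Σ N(rest − s) over sources s of rest; N(one piece) = 1:
  size 1 → [5]=1  [6]=1
  size 2 → [3,5]=1  [4,6]=1  [5,6]=2
  size 3 → [1,4,6]=1  [2,3,5]=1  [3,5,6]=3  [4,5,6]=3
  size 4 → [0,2,3,5]=1  [1,4,5,6]=4  [2,3,5,6]=4  [3,4,5,6]=6
  size 5 → [0,2,3,5,6]=5  [1,3,4,5,6]=10  [2,3,4,5,6]=10
  first=0(r) contributes 20
  first=1(p) contributes 15
|[w]| = 35

35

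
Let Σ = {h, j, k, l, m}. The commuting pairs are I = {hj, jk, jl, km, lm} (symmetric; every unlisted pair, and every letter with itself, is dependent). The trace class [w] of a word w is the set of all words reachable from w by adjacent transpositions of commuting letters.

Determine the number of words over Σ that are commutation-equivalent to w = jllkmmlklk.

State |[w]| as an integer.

120

drop 0:j onto floor
drop 1:l onto floor
drop 2:l onto {1:l}
drop 3:k onto {2:l}
drop 4:m onto {0:j}
drop 5:m onto {4:m}
drop 6:l onto {3:k}
drop 7:k onto {6:l}
drop 8:l onto {7:k}
drop 9:k onto {8:l}
ground layer = {0:j, 1:l}
drop-orders for the pieces not yet dropped (sum over which currently-grounded one goes next):
  1 to go: {5} 1  {9} 1
  2 to go: {4,5} 1  {5,9} 2  {8,9} 1
  3 to go: {0,4,5} 1  {4,5,9} 3  {5,8,9} 3  {7,8,9} 1
  4 to go: {0,4,5,9} 4  {4,5,8,9} 6  {5,7,8,9} 4  {6,7,8,9} 1
  5 to go: {0,4,5,8,9} 10  {3,6,7,8,9} 1  {4,5,7,8,9} 10  {5,6,7,8,9} 5
  6 to go: {0,4,5,7,8,9} 20  {2,3,6,7,8,9} 1  {3,5,6,7,8,9} 6  {4,5,6,7,8,9} 15
  7 to go: {0,4,5,6,7,8,9} 35  {1,2,3,6,7,8,9} 1  {2,3,5,6,7,8,9} 7  {3,4,5,6,7,8,9} 21
  8 to go: {0,3,4,5,6,7,8,9} 56  {1,2,3,5,6,7,8,9} 8  {2,3,4,5,6,7,8,9} 28
  if 0:j drops first: 36 orders
  if 1:l drops first: 84 orders
heap linearizations: 120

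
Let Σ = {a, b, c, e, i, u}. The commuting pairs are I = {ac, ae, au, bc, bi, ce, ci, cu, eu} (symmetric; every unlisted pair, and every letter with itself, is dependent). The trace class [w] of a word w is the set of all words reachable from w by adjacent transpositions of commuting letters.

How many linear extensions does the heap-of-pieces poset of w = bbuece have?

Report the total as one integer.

#0=b has no predecessor
#1=b depends on [0:b]
#2=u depends on [1:b]
#3=e depends on [1:b]
#4=c has no predecessor
#5=e depends on [3:e]
sources: [0:b, 4:c]
N(rest) = Σ N(rest − s) over sources s of rest; N(one piece) = 1:
  size 1 → [2]=1  [4]=1  [5]=1
  size 2 → [2,4]=2  [2,5]=2  [3,5]=1  [4,5]=2
  size 3 → [2,3,5]=3  [2,4,5]=6  [3,4,5]=3
  size 4 → [1,2,3,5]=3  [2,3,4,5]=12
  first=0(b) contributes 15
  first=4(c) contributes 3
|[w]| = 18

18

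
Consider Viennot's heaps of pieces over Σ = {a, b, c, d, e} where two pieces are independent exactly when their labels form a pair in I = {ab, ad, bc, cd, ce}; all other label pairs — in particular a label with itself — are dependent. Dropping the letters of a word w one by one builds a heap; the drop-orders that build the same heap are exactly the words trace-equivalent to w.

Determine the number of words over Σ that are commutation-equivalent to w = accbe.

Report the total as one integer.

0(a) covers ∅
1(c) covers 0:a
2(c) covers 1:c
3(b) covers ∅
4(e) covers 0:a, 3:b
floor of heap: 0:a, 3:b
completions by unplaced set U, small U first (add the entries for U minus each lowest piece of U):
  |U|=1: {2}:1  {4}:1
  |U|=2: {1,2}:1  {2,4}:2  {3,4}:1
  |U|=3: {1,2,4}:3  {2,3,4}:3
  start at 0(a): 6
  start at 3(b): 3
sum over floor = 9

9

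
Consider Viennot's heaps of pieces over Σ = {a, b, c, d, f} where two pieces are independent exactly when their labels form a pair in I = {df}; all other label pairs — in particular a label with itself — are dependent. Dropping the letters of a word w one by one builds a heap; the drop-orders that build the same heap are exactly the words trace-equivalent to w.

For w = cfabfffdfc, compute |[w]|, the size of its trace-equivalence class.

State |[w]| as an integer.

drop 0:c onto floor
drop 1:f onto {0:c}
drop 2:a onto {1:f}
drop 3:b onto {2:a}
drop 4:f onto {3:b}
drop 5:f onto {4:f}
drop 6:f onto {5:f}
drop 7:d onto {3:b}
drop 8:f onto {6:f}
drop 9:c onto {7:d, 8:f}
ground layer = {0:c}
drop-orders for the pieces not yet dropped (sum over which currently-grounded one goes next):
  1 to go: {9} 1
  2 to go: {7,9} 1  {8,9} 1
  3 to go: {6,8,9} 1  {7,8,9} 2
  4 to go: {5,6,8,9} 1  {6,7,8,9} 3
  5 to go: {4,5,6,8,9} 1  {5,6,7,8,9} 4
  6 to go: {4,5,6,7,8,9} 5
  7 to go: {3,4,5,6,7,8,9} 5
  8 to go: {2,3,4,5,6,7,8,9} 5
  if 0:c drops first: 5 orders

5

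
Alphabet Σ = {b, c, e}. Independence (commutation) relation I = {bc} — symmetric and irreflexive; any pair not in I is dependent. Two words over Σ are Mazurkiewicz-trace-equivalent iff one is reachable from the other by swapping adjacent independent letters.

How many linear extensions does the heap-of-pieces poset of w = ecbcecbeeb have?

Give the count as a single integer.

6

drop 0:e onto floor
drop 1:c onto {0:e}
drop 2:b onto {0:e}
drop 3:c onto {1:c}
drop 4:e onto {2:b, 3:c}
drop 5:c onto {4:e}
drop 6:b onto {4:e}
drop 7:e onto {5:c, 6:b}
drop 8:e onto {7:e}
drop 9:b onto {8:e}
ground layer = {0:e}
drop-orders for the pieces not yet dropped (sum over which currently-grounded one goes next):
  1 to go: {9} 1
  2 to go: {8,9} 1
  3 to go: {7,8,9} 1
  4 to go: {5,7,8,9} 1  {6,7,8,9} 1
  5 to go: {5,6,7,8,9} 2
  6 to go: {4,5,6,7,8,9} 2
  7 to go: {2,4,5,6,7,8,9} 2  {3,4,5,6,7,8,9} 2
  8 to go: {1,3,4,5,6,7,8,9} 2  {2,3,4,5,6,7,8,9} 4
  if 0:e drops first: 6 orders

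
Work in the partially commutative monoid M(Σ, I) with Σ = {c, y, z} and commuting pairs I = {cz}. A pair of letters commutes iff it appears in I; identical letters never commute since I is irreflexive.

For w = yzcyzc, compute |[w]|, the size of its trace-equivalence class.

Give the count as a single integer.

piece 0:y — minimal
piece 1:z rests on {0:y}
piece 2:c rests on {0:y}
piece 3:y rests on {1:z, 2:c}
piece 4:z rests on {3:y}
piece 5:c rests on {3:y}
minimal pieces: {0:y}
ways to finish when only these pieces remain (= sum over removing one remaining piece with nothing left below it):
  1 left: {4}→1  {5}→1
  2 left: {4,5}→2
  3 left: {3,4,5}→2
  4 left: {1,3,4,5}→2  {2,3,4,5}→2
  placing 0:y first → 4 extensions

4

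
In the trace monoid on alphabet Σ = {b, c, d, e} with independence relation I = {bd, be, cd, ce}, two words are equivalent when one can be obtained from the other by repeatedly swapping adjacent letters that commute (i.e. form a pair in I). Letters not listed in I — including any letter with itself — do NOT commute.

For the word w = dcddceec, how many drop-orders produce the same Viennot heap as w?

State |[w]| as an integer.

drop 0:d onto floor
drop 1:c onto floor
drop 2:d onto {0:d}
drop 3:d onto {2:d}
drop 4:c onto {1:c}
drop 5:e onto {3:d}
drop 6:e onto {5:e}
drop 7:c onto {4:c}
ground layer = {0:d, 1:c}
drop-orders for the pieces not yet dropped (sum over which currently-grounded one goes next):
  1 to go: {6} 1  {7} 1
  2 to go: {4,7} 1  {5,6} 1  {6,7} 2
  3 to go: {1,4,7} 1  {3,5,6} 1  {4,6,7} 3  {5,6,7} 3
  4 to go: {1,4,6,7} 4  {2,3,5,6} 1  {3,5,6,7} 4  {4,5,6,7} 6
  5 to go: {0,2,3,5,6} 1  {1,4,5,6,7} 10  {2,3,5,6,7} 5  {3,4,5,6,7} 10
  6 to go: {0,2,3,5,6,7} 6  {1,3,4,5,6,7} 20  {2,3,4,5,6,7} 15
  if 0:d drops first: 35 orders
  if 1:c drops first: 21 orders
heap linearizations: 56

56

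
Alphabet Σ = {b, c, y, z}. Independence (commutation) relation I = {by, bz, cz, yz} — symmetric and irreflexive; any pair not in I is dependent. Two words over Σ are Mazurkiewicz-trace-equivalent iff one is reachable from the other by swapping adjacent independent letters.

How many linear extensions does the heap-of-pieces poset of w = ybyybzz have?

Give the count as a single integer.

0(y) covers ∅
1(b) covers ∅
2(y) covers 0:y
3(y) covers 2:y
4(b) covers 1:b
5(z) covers ∅
6(z) covers 5:z
floor of heap: 0:y, 1:b, 5:z
completions by unplaced set U, small U first (add the entries for U minus each lowest piece of U):
  |U|=1: {3}:1  {4}:1  {6}:1
  |U|=2: {1,4}:1  {2,3}:1  {3,4}:2  {3,6}:2  {4,6}:2  {5,6}:1
  |U|=3: {0,2,3}:1  {1,3,4}:3  {1,4,6}:3  {2,3,4}:3  {2,3,6}:3  {3,4,6}:6  {3,5,6}:3  {4,5,6}:3
  |U|=4: {0,2,3,4}:4  {0,2,3,6}:4  {1,2,3,4}:6  {1,3,4,6}:12  {1,4,5,6}:6  {2,3,4,6}:12  {2,3,5,6}:6  {3,4,5,6}:12
  |U|=5: {0,1,2,3,4}:10  {0,2,3,4,6}:20  {0,2,3,5,6}:10  {1,2,3,4,6}:30  {1,3,4,5,6}:30  {2,3,4,5,6}:30
  start at 0(y): 90
  start at 1(b): 60
  start at 5(z): 60
sum over floor = 210

210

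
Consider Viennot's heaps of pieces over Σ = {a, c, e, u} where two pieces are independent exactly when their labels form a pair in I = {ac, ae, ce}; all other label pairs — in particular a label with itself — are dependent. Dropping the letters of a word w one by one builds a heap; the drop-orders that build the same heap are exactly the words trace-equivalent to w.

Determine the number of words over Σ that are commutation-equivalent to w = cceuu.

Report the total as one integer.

3

drop 0:c onto floor
drop 1:c onto {0:c}
drop 2:e onto floor
drop 3:u onto {1:c, 2:e}
drop 4:u onto {3:u}
ground layer = {0:c, 2:e}
drop-orders for the pieces not yet dropped (sum over which currently-grounded one goes next):
  1 to go: {4} 1
  2 to go: {3,4} 1
  3 to go: {1,3,4} 1  {2,3,4} 1
  if 0:c drops first: 2 orders
  if 2:e drops first: 1 orders
heap linearizations: 3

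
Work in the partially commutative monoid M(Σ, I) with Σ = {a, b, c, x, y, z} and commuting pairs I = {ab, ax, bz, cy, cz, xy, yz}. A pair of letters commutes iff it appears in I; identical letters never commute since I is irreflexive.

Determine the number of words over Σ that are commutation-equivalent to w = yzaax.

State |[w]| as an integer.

piece 0:y — minimal
piece 1:z — minimal
piece 2:a rests on {0:y, 1:z}
piece 3:a rests on {2:a}
piece 4:x rests on {1:z}
minimal pieces: {0:y, 1:z}
ways to finish when only these pieces remain (= sum over removing one remaining piece with nothing left below it):
  1 left: {3}→1  {4}→1
  2 left: {2,3}→1  {3,4}→2
  3 left: {0,2,3}→1  {2,3,4}→3
  placing 0:y first → 3 extensions
  placing 1:z first → 4 extensions
total linear extensions = 7

7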